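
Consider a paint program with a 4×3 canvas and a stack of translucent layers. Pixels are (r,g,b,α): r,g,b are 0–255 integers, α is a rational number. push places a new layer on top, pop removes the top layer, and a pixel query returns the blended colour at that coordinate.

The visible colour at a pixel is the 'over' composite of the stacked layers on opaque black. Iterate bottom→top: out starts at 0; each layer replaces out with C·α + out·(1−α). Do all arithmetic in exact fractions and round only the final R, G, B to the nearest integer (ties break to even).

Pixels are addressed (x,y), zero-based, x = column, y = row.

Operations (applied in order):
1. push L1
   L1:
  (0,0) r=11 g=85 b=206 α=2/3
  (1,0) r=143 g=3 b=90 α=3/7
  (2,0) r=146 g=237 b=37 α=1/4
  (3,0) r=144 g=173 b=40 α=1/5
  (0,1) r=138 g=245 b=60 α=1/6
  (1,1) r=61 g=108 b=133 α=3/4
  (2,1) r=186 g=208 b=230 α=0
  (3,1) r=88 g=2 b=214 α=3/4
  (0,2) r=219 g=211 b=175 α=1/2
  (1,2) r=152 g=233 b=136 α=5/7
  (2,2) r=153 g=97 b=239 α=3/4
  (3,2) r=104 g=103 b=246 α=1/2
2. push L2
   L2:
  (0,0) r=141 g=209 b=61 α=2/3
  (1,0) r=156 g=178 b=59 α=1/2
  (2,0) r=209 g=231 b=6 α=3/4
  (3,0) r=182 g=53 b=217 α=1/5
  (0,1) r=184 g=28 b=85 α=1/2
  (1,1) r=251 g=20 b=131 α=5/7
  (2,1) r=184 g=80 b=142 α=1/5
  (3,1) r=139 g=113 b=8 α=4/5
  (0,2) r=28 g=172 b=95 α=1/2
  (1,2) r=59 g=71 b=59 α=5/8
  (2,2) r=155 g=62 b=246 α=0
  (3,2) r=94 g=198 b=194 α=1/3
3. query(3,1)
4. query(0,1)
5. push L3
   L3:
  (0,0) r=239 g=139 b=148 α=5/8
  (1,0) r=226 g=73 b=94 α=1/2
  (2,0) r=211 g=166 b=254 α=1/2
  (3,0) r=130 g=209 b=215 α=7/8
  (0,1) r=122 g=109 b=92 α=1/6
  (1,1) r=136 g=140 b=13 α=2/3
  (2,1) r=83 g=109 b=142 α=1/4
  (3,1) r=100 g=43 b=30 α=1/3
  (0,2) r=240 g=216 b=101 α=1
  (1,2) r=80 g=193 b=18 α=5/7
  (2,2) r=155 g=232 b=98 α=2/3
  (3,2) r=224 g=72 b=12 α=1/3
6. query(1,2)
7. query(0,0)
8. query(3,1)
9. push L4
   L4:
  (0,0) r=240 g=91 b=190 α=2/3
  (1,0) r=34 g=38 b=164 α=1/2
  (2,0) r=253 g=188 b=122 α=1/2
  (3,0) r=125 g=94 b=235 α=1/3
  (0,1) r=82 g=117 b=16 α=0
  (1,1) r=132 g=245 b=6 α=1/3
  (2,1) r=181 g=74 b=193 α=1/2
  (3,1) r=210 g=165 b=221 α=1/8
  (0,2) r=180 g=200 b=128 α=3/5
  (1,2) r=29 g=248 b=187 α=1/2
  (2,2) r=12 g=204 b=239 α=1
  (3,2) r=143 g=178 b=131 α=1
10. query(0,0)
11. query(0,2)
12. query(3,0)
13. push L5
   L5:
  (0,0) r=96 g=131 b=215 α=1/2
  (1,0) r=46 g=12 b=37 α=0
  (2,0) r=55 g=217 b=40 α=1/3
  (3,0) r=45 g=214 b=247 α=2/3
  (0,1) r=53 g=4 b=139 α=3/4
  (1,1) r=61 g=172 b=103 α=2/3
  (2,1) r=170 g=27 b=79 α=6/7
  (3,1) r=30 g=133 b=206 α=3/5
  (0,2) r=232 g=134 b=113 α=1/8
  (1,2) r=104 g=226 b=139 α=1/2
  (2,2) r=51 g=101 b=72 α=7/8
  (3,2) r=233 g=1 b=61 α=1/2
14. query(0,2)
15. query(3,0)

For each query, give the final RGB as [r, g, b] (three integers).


(3,1) stack=L1,L2; from [0,0,0]:
+L1 (α=3/4) → [66, 3/2, 321/2]
+L2 (α=4/5) → [622/5, 907/10, 77/2]
rounded: [124, 91, 38]

at x=0,y=1 over L1,L2:
+L1 (α=1/6) → [23, 245/6, 10]
+L2 (α=1/2) → [207/2, 413/12, 95/2]
→ [104, 34, 48]

(1,2) stack=L1,L2,L3; from [0,0,0]:
+L1 (α=5/7) → [760/7, 1165/7, 680/7]
+L2 (α=5/8) → [4345/56, 1495/14, 4105/56]
+L3 (α=5/7) → [15545/196, 8250/49, 6625/196]
= [79, 168, 34]

query (0,0) [L1,L2,L3] — begin 0,0,0
L1 α=2/3: [22/3, 170/3, 412/3]
L2 α=2/3: [868/9, 1424/9, 778/9]
L3 α=5/8: [4453/24, 3509/24, 1499/12]
rounded: [186, 146, 125]

(3,1) stack=L1,L2,L3; from [0,0,0]:
after L1 α=3/4: [66, 3/2, 321/2]
after L2 α=4/5: [622/5, 907/10, 77/2]
after L3 α=1/3: [1744/15, 374/5, 107/3]
→ [116, 75, 36]

at x=0,y=0 over L1,L2,L3,L4:
after L1 α=2/3: [22/3, 170/3, 412/3]
after L2 α=2/3: [868/9, 1424/9, 778/9]
after L3 α=5/8: [4453/24, 3509/24, 1499/12]
after L4 α=2/3: [15973/72, 7877/72, 6059/36]
→ [222, 109, 168]

(0,2) stack=L1,L2,L3,L4; from [0,0,0]:
+L1 (α=1/2) → [219/2, 211/2, 175/2]
+L2 (α=1/2) → [275/4, 555/4, 365/4]
+L3 (α=1) → [240, 216, 101]
+L4 (α=3/5) → [204, 1032/5, 586/5]
→ [204, 206, 117]

at x=3,y=0 over L1,L2,L3,L4:
after L1 α=1/5: [144/5, 173/5, 8]
after L2 α=1/5: [1486/25, 957/25, 249/5]
after L3 α=7/8: [6059/50, 9383/50, 3887/20]
after L4 α=1/3: [9184/75, 3911/25, 2079/10]
= [122, 156, 208]

query (0,2) [L1,L2,L3,L4,L5] — begin 0,0,0
+L1 (α=1/2) → [219/2, 211/2, 175/2]
+L2 (α=1/2) → [275/4, 555/4, 365/4]
+L3 (α=1) → [240, 216, 101]
+L4 (α=3/5) → [204, 1032/5, 586/5]
+L5 (α=1/8) → [415/2, 3947/20, 4667/40]
→ [208, 197, 117]

(3,0) stack=L1,L2,L3,L4,L5; from [0,0,0]:
L1 α=1/5: [144/5, 173/5, 8]
L2 α=1/5: [1486/25, 957/25, 249/5]
L3 α=7/8: [6059/50, 9383/50, 3887/20]
L4 α=1/3: [9184/75, 3911/25, 2079/10]
L5 α=2/3: [15934/225, 14611/75, 7019/30]
→ [71, 195, 234]


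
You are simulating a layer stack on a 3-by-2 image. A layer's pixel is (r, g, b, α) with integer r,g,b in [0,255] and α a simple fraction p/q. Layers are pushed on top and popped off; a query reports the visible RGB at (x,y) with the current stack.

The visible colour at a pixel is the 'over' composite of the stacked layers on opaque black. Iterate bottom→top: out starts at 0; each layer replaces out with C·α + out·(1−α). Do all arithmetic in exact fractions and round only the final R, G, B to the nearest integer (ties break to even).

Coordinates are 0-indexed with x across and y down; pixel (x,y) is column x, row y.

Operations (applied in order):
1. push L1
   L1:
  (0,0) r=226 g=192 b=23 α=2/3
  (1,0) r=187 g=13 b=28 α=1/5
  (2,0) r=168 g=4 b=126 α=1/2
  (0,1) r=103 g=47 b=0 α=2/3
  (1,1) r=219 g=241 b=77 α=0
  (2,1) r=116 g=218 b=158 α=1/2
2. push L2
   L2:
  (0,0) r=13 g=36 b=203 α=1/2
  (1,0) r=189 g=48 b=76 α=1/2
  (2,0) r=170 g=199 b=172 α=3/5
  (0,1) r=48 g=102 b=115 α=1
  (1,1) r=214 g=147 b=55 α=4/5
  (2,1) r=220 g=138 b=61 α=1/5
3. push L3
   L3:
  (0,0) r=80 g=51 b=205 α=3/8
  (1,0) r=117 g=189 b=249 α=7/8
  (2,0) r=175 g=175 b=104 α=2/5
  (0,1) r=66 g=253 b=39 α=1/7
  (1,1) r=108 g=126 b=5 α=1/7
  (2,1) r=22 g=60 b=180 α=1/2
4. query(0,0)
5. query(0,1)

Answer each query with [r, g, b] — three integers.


at x=0,y=0 over L1,L2,L3:
+L1 (α=2/3) → [452/3, 128, 46/3]
+L2 (α=1/2) → [491/6, 82, 655/6]
+L3 (α=3/8) → [3895/48, 563/8, 6965/48]
→ [81, 70, 145]

(0,1) stack=L1,L2,L3; from [0,0,0]:
L1 α=2/3: [206/3, 94/3, 0]
L2 α=1: [48, 102, 115]
L3 α=1/7: [354/7, 865/7, 729/7]
= [51, 124, 104]


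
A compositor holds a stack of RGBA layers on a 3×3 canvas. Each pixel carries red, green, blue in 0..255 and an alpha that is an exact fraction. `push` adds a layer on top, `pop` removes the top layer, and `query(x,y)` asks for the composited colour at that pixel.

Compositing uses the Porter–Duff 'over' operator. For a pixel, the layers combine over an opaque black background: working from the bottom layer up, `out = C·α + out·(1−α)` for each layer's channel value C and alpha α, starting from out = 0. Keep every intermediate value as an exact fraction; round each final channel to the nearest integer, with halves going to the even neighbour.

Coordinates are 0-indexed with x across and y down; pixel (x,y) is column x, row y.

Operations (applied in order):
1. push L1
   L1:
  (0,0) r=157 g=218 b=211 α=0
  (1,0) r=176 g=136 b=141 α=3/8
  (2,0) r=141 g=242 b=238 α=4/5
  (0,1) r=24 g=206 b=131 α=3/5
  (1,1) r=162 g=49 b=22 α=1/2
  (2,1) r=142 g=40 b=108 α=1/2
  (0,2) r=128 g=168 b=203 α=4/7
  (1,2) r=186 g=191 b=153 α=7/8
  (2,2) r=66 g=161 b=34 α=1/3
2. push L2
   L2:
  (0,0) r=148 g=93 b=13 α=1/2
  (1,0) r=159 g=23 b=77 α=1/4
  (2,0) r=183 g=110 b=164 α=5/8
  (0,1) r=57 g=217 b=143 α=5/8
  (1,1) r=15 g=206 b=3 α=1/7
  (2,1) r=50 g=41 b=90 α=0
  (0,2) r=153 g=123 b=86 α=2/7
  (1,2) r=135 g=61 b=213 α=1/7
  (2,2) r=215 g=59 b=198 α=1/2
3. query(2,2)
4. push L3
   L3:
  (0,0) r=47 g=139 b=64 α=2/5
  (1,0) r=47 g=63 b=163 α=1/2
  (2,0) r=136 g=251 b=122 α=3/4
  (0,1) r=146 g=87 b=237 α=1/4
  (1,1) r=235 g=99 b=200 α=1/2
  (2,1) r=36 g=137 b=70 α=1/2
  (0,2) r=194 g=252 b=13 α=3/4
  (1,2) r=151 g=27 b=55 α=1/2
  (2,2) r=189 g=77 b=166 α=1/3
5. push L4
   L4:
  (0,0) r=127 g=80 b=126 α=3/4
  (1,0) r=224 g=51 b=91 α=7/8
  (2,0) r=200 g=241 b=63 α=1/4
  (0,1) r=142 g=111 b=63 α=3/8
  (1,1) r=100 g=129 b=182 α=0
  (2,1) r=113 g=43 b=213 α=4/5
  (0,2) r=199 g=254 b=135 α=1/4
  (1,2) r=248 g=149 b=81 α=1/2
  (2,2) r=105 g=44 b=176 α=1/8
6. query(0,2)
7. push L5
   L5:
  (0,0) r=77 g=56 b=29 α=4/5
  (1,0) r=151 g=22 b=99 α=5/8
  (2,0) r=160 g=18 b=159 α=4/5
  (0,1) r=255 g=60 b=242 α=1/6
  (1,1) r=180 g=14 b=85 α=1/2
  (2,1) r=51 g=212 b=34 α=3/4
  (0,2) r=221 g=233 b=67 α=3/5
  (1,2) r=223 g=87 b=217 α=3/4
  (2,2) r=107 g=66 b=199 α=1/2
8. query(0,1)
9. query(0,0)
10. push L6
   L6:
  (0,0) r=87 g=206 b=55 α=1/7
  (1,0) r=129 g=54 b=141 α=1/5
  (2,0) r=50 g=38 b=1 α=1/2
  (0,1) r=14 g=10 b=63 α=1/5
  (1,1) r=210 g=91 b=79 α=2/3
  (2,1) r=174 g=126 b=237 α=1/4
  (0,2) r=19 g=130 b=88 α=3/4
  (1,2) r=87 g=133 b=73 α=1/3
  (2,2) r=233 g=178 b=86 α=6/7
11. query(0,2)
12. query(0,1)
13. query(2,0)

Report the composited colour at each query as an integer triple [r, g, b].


at x=2,y=2 over L1,L2:
L1 α=1/3: [22, 161/3, 34/3]
L2 α=1/2: [237/2, 169/3, 314/3]
= [118, 56, 105]

(0,2) stack=L1,L2,L3,L4; from [0,0,0]:
+L1 (α=4/7) → [512/7, 96, 116]
+L2 (α=2/7) → [4702/49, 726/7, 752/7]
+L3 (α=3/4) → [8305/49, 3009/14, 1025/28]
+L4 (α=1/4) → [17333/98, 12583/56, 6855/112]
→ [177, 225, 61]

at x=0,y=1 over L1,L2,L3,L4,L5:
+L1 (α=3/5) → [72/5, 618/5, 393/5]
+L2 (α=5/8) → [1641/40, 7279/40, 2377/20]
+L3 (α=1/4) → [10763/160, 25317/160, 11871/80]
+L4 (α=3/8) → [24395/256, 35973/256, 14895/128]
+L5 (α=1/6) → [187255/1536, 65075/512, 105451/768]
→ [122, 127, 137]

(0,0) stack=L1,L2,L3,L4,L5; from [0,0,0]:
+L1 (α=0) → [0, 0, 0]
+L2 (α=1/2) → [74, 93/2, 13/2]
+L3 (α=2/5) → [316/5, 167/2, 59/2]
+L4 (α=3/4) → [2221/20, 647/8, 815/8]
+L5 (α=4/5) → [8381/100, 2439/40, 1743/40]
rounded: [84, 61, 44]

(0,2) stack=L1,L2,L3,L4,L5,L6; from [0,0,0]:
after L1 α=4/7: [512/7, 96, 116]
after L2 α=2/7: [4702/49, 726/7, 752/7]
after L3 α=3/4: [8305/49, 3009/14, 1025/28]
after L4 α=1/4: [17333/98, 12583/56, 6855/112]
after L5 α=3/5: [9964/49, 6431/28, 18111/280]
after L6 α=3/4: [12757/196, 17351/112, 92031/1120]
= [65, 155, 82]

at x=0,y=1 over L1,L2,L3,L4,L5,L6:
after L1 α=3/5: [72/5, 618/5, 393/5]
after L2 α=5/8: [1641/40, 7279/40, 2377/20]
after L3 α=1/4: [10763/160, 25317/160, 11871/80]
after L4 α=3/8: [24395/256, 35973/256, 14895/128]
after L5 α=1/6: [187255/1536, 65075/512, 105451/768]
after L6 α=1/5: [192631/1920, 13271/128, 117547/960]
= [100, 104, 122]

(2,0) stack=L1,L2,L3,L4,L5,L6; from [0,0,0]:
L1 α=4/5: [564/5, 968/5, 952/5]
L2 α=5/8: [6267/40, 2827/20, 1739/10]
L3 α=3/4: [22587/160, 17887/80, 5399/40]
L4 α=1/4: [99761/640, 72941/320, 18717/160]
L5 α=4/5: [509361/3200, 95981/1600, 120477/800]
L6 α=1/2: [669361/6400, 156781/3200, 121277/1600]
rounded: [105, 49, 76]


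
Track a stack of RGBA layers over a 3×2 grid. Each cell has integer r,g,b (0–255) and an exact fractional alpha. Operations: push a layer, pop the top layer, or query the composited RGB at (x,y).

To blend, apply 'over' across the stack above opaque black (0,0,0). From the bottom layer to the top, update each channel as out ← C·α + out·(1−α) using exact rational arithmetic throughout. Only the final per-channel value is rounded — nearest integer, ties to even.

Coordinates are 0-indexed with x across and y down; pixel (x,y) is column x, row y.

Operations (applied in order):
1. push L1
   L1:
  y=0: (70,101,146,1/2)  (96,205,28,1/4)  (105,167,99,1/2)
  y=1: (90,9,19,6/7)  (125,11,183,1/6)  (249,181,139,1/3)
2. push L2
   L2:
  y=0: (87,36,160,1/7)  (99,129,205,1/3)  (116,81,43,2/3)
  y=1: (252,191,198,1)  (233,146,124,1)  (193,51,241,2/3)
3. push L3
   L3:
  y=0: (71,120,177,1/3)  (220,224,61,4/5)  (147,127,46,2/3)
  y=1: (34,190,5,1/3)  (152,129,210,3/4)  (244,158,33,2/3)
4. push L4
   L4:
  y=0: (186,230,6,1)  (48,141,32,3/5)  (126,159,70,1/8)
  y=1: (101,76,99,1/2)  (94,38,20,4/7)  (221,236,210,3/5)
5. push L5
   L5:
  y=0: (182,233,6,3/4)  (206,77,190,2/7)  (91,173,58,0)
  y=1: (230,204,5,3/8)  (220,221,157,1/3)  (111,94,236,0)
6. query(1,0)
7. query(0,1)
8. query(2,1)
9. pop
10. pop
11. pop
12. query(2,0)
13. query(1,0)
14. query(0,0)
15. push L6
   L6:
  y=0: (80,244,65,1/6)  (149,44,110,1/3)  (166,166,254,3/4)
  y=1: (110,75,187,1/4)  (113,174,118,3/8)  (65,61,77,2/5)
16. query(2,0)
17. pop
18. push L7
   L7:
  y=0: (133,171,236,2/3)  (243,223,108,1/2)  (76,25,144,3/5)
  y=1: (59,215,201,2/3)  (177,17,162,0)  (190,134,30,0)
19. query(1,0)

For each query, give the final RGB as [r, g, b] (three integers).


(1,0) stack=L1,L2,L3,L4,L5; from [0,0,0]:
after L1 α=1/4: [24, 205/4, 7]
after L2 α=1/3: [49, 463/6, 73]
after L3 α=4/5: [929/5, 5839/30, 317/5]
after L4 α=3/5: [2578/25, 12184/75, 1114/25]
after L5 α=2/7: [4638/35, 14494/105, 3014/35]
rounded: [133, 138, 86]

at x=0,y=1 over L1,L2,L3,L4,L5:
L1 α=6/7: [540/7, 54/7, 114/7]
L2 α=1: [252, 191, 198]
L3 α=1/3: [538/3, 572/3, 401/3]
L4 α=1/2: [841/6, 400/3, 349/3]
L5 α=3/8: [8345/48, 959/6, 895/12]
= [174, 160, 75]

(2,1) stack=L1,L2,L3,L4,L5; from [0,0,0]:
L1 α=1/3: [83, 181/3, 139/3]
L2 α=2/3: [469/3, 487/9, 1585/9]
L3 α=2/3: [1933/9, 3331/27, 2179/27]
L4 α=3/5: [9833/45, 25778/135, 21368/135]
L5 α=0: [9833/45, 25778/135, 21368/135]
rounded: [219, 191, 158]

(2,0) stack=L1,L2; from [0,0,0]:
+L1 (α=1/2) → [105/2, 167/2, 99/2]
+L2 (α=2/3) → [569/6, 491/6, 271/6]
rounded: [95, 82, 45]

query (1,0) [L1,L2] — begin 0,0,0
after L1 α=1/4: [24, 205/4, 7]
after L2 α=1/3: [49, 463/6, 73]
rounded: [49, 77, 73]

at x=0,y=0 over L1,L2:
+L1 (α=1/2) → [35, 101/2, 73]
+L2 (α=1/7) → [297/7, 339/7, 598/7]
→ [42, 48, 85]

query (2,0) [L1,L2,L6] — begin 0,0,0
+L1 (α=1/2) → [105/2, 167/2, 99/2]
+L2 (α=2/3) → [569/6, 491/6, 271/6]
+L6 (α=3/4) → [3557/24, 3479/24, 4843/24]
→ [148, 145, 202]

query (1,0) [L1,L2,L7] — begin 0,0,0
L1 α=1/4: [24, 205/4, 7]
L2 α=1/3: [49, 463/6, 73]
L7 α=1/2: [146, 1801/12, 181/2]
→ [146, 150, 90]


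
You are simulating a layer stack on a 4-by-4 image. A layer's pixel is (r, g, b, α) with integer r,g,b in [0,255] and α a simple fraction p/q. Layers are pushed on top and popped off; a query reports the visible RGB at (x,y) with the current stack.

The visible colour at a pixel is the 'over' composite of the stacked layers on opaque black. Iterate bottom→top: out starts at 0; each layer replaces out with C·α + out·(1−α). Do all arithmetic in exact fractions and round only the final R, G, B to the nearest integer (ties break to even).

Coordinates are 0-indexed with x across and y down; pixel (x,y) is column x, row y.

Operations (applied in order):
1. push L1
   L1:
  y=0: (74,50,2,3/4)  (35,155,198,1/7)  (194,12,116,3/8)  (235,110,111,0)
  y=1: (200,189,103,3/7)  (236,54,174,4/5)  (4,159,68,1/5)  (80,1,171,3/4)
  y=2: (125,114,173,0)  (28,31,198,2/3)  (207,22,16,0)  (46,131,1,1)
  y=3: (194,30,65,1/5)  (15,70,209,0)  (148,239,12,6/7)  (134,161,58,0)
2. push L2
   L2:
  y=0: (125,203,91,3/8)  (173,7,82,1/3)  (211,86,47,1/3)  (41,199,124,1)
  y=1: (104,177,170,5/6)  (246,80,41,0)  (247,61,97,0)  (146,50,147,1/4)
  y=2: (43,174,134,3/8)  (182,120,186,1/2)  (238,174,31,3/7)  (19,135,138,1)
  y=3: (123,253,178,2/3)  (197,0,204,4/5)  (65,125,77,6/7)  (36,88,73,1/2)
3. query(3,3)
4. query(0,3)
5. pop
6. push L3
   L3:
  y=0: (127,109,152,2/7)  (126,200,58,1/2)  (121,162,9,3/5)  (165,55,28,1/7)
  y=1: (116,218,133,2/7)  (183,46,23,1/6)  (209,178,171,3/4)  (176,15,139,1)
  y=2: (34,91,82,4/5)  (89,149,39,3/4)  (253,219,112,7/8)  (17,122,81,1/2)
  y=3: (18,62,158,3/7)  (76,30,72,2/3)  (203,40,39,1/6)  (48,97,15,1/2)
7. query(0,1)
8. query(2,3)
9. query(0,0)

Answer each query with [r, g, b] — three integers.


query (3,3) [L1,L2] — begin 0,0,0
L1 α=0: [0, 0, 0]
L2 α=1/2: [18, 44, 73/2]
= [18, 44, 36]

(0,3) stack=L1,L2; from [0,0,0]:
L1 α=1/5: [194/5, 6, 13]
L2 α=2/3: [1424/15, 512/3, 123]
→ [95, 171, 123]

query (0,1) [L1,L3] — begin 0,0,0
L1 α=3/7: [600/7, 81, 309/7]
L3 α=2/7: [4624/49, 841/7, 3407/49]
rounded: [94, 120, 70]

query (2,3) [L1,L3] — begin 0,0,0
+L1 (α=6/7) → [888/7, 1434/7, 72/7]
+L3 (α=1/6) → [5861/42, 3725/21, 211/14]
= [140, 177, 15]

query (0,0) [L1,L3] — begin 0,0,0
after L1 α=3/4: [111/2, 75/2, 3/2]
after L3 α=2/7: [1063/14, 811/14, 89/2]
= [76, 58, 44]


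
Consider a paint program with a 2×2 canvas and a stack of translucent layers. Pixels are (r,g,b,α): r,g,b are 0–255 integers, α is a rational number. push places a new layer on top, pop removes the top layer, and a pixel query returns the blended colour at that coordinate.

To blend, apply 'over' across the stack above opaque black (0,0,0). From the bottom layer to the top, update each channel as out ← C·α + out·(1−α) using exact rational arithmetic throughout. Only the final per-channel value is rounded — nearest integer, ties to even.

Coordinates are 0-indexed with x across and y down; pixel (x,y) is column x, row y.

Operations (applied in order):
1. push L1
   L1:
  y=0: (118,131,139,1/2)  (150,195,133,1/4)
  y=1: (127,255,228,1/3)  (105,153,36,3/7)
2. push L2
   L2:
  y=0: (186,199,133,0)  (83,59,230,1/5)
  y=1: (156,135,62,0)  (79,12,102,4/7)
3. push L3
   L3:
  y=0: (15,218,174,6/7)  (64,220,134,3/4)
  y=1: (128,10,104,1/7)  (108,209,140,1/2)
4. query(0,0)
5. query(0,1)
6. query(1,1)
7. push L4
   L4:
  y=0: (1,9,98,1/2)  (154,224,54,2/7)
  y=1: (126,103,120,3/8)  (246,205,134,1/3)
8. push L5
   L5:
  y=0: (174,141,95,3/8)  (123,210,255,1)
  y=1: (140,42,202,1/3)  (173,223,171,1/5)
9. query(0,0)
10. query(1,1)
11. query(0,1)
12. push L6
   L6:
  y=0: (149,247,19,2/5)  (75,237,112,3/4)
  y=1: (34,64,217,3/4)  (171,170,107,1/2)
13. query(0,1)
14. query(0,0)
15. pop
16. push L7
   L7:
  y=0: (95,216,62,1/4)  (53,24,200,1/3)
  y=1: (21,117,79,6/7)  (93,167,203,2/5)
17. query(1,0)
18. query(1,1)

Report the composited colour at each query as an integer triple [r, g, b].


query (0,0) [L1,L2,L3] — begin 0,0,0
+L1 (α=1/2) → [59, 131/2, 139/2]
+L2 (α=0) → [59, 131/2, 139/2]
+L3 (α=6/7) → [149/7, 2747/14, 2227/14]
= [21, 196, 159]

(0,1) stack=L1,L2,L3; from [0,0,0]:
L1 α=1/3: [127/3, 85, 76]
L2 α=0: [127/3, 85, 76]
L3 α=1/7: [382/7, 520/7, 80]
= [55, 74, 80]

(1,1) stack=L1,L2,L3; from [0,0,0]:
+L1 (α=3/7) → [45, 459/7, 108/7]
+L2 (α=4/7) → [451/7, 1713/49, 3180/49]
+L3 (α=1/2) → [1207/14, 5977/49, 5020/49]
→ [86, 122, 102]

query (0,0) [L1,L2,L3,L4,L5] — begin 0,0,0
L1 α=1/2: [59, 131/2, 139/2]
L2 α=0: [59, 131/2, 139/2]
L3 α=6/7: [149/7, 2747/14, 2227/14]
L4 α=1/2: [78/7, 2873/28, 3599/28]
L5 α=3/8: [1011/14, 26209/224, 25975/224]
= [72, 117, 116]

query (1,1) [L1,L2,L3,L4,L5] — begin 0,0,0
after L1 α=3/7: [45, 459/7, 108/7]
after L2 α=4/7: [451/7, 1713/49, 3180/49]
after L3 α=1/2: [1207/14, 5977/49, 5020/49]
after L4 α=1/3: [2929/21, 7333/49, 16606/147]
after L5 α=1/5: [15349/105, 40259/245, 91561/735]
= [146, 164, 125]

query (0,1) [L1,L2,L3,L4,L5] — begin 0,0,0
after L1 α=1/3: [127/3, 85, 76]
after L2 α=0: [127/3, 85, 76]
after L3 α=1/7: [382/7, 520/7, 80]
after L4 α=3/8: [1139/14, 4763/56, 95]
after L5 α=1/3: [2119/21, 5939/84, 392/3]
rounded: [101, 71, 131]

query (0,1) [L1,L2,L3,L4,L5,L6] — begin 0,0,0
L1 α=1/3: [127/3, 85, 76]
L2 α=0: [127/3, 85, 76]
L3 α=1/7: [382/7, 520/7, 80]
L4 α=3/8: [1139/14, 4763/56, 95]
L5 α=1/3: [2119/21, 5939/84, 392/3]
L6 α=3/4: [4261/84, 22067/336, 2345/12]
= [51, 66, 195]

at x=0,y=0 over L1,L2,L3,L4,L5,L6:
after L1 α=1/2: [59, 131/2, 139/2]
after L2 α=0: [59, 131/2, 139/2]
after L3 α=6/7: [149/7, 2747/14, 2227/14]
after L4 α=1/2: [78/7, 2873/28, 3599/28]
after L5 α=3/8: [1011/14, 26209/224, 25975/224]
after L6 α=2/5: [1441/14, 189283/1120, 86437/1120]
= [103, 169, 77]

query (1,0) [L1,L2,L3,L4,L5,L7] — begin 0,0,0
L1 α=1/4: [75/2, 195/4, 133/4]
L2 α=1/5: [233/5, 254/5, 363/5]
L3 α=3/4: [1193/20, 1777/10, 2373/20]
L4 α=2/7: [2425/28, 2673/14, 2805/28]
L5 α=1: [123, 210, 255]
L7 α=1/3: [299/3, 148, 710/3]
→ [100, 148, 237]

query (1,1) [L1,L2,L3,L4,L5,L7] — begin 0,0,0
after L1 α=3/7: [45, 459/7, 108/7]
after L2 α=4/7: [451/7, 1713/49, 3180/49]
after L3 α=1/2: [1207/14, 5977/49, 5020/49]
after L4 α=1/3: [2929/21, 7333/49, 16606/147]
after L5 α=1/5: [15349/105, 40259/245, 91561/735]
after L7 α=2/5: [21859/175, 202607/1225, 191031/1225]
= [125, 165, 156]


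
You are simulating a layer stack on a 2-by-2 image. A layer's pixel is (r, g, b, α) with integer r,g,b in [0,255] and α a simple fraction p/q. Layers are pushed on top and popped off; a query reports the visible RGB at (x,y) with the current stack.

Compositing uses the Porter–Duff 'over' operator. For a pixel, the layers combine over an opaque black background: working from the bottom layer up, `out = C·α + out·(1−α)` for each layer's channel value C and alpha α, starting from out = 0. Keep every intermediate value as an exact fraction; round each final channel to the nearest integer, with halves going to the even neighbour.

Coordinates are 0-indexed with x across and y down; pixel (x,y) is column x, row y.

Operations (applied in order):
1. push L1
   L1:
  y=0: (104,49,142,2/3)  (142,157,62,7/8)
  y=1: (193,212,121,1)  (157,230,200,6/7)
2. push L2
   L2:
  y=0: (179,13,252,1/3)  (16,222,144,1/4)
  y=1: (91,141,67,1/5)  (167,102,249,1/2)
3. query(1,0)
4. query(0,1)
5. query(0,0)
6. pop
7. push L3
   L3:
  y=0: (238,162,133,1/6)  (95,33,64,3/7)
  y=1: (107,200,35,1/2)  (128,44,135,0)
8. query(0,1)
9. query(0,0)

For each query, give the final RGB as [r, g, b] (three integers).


query (1,0) [L1,L2] — begin 0,0,0
+L1 (α=7/8) → [497/4, 1099/8, 217/4]
+L2 (α=1/4) → [1555/16, 5073/32, 1227/16]
= [97, 159, 77]

at x=0,y=1 over L1,L2:
+L1 (α=1) → [193, 212, 121]
+L2 (α=1/5) → [863/5, 989/5, 551/5]
→ [173, 198, 110]

query (0,0) [L1,L2] — begin 0,0,0
after L1 α=2/3: [208/3, 98/3, 284/3]
after L2 α=1/3: [953/9, 235/9, 1324/9]
→ [106, 26, 147]

(0,1) stack=L1,L3; from [0,0,0]:
L1 α=1: [193, 212, 121]
L3 α=1/2: [150, 206, 78]
→ [150, 206, 78]

(0,0) stack=L1,L3; from [0,0,0]:
after L1 α=2/3: [208/3, 98/3, 284/3]
after L3 α=1/6: [877/9, 488/9, 1819/18]
rounded: [97, 54, 101]


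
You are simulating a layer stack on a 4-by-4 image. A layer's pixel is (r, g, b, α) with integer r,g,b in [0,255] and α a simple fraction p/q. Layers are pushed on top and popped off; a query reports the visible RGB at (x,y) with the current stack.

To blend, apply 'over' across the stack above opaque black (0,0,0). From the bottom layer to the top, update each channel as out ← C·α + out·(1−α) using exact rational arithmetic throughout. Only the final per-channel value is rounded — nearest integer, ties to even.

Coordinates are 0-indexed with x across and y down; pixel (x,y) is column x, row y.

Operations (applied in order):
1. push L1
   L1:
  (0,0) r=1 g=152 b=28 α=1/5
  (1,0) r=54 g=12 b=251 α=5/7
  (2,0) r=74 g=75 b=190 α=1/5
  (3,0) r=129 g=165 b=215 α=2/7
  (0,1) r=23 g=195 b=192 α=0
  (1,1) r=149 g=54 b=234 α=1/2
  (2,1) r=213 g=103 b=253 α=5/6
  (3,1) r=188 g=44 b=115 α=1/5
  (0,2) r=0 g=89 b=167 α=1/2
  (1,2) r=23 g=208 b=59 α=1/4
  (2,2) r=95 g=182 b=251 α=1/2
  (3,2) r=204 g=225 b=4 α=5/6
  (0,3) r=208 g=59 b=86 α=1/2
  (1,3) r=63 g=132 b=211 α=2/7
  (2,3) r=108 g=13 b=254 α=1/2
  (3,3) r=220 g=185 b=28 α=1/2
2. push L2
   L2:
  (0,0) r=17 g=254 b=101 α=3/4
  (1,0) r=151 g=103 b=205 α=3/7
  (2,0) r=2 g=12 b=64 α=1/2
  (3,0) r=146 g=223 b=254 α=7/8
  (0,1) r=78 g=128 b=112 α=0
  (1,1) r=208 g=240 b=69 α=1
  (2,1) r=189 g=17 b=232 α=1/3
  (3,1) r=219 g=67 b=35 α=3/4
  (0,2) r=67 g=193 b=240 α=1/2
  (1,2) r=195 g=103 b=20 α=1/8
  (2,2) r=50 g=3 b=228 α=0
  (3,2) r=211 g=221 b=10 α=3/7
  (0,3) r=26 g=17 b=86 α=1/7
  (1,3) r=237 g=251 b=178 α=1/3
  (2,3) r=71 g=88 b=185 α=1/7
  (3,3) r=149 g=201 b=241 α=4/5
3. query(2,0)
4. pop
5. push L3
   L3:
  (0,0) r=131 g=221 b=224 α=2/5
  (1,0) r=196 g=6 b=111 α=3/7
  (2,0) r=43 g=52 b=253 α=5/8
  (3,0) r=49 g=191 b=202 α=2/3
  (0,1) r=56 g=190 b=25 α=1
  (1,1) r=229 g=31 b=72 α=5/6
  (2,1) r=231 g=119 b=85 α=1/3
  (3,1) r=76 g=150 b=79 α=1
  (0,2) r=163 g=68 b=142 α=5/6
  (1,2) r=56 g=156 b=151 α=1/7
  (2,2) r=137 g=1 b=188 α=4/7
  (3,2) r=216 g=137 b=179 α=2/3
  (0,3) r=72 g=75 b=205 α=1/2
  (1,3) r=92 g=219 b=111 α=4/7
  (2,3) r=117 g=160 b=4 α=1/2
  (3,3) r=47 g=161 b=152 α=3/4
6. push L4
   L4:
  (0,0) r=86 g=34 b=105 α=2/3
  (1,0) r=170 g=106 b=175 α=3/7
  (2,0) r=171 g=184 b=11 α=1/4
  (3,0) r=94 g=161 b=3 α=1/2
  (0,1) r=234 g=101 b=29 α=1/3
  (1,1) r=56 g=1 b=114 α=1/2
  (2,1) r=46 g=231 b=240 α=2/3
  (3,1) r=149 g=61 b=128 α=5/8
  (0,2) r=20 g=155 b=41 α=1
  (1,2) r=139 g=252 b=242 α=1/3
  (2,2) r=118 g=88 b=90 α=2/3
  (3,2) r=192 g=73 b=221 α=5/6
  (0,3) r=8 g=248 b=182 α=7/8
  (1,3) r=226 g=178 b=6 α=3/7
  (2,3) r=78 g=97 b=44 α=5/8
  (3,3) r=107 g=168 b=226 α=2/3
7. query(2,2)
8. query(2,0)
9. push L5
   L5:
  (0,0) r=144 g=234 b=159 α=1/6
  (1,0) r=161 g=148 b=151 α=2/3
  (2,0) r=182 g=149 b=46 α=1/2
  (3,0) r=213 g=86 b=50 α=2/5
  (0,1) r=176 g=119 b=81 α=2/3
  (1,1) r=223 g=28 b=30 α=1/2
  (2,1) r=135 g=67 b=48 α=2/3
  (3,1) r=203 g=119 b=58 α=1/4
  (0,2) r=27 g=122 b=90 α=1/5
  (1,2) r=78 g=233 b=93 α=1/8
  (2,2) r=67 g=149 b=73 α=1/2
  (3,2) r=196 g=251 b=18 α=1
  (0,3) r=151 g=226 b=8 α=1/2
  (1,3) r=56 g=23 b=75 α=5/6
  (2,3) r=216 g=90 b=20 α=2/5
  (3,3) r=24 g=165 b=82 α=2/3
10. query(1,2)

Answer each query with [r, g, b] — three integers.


(2,0) stack=L1,L2; from [0,0,0]:
L1 α=1/5: [74/5, 15, 38]
L2 α=1/2: [42/5, 27/2, 51]
→ [8, 14, 51]

at x=2,y=2 over L1,L3,L4:
+L1 (α=1/2) → [95/2, 91, 251/2]
+L3 (α=4/7) → [1381/14, 277/7, 2257/14]
+L4 (α=2/3) → [4685/42, 503/7, 4777/42]
rounded: [112, 72, 114]

at x=2,y=0 over L1,L3,L4:
+L1 (α=1/5) → [74/5, 15, 38]
+L3 (α=5/8) → [1297/40, 305/8, 1379/8]
+L4 (α=1/4) → [10731/160, 2387/32, 4225/32]
= [67, 75, 132]

query (1,2) [L1,L3,L4,L5] — begin 0,0,0
+L1 (α=1/4) → [23/4, 52, 59/4]
+L3 (α=1/7) → [181/14, 468/7, 479/14]
+L4 (α=1/3) → [1154/21, 900/7, 2173/21]
+L5 (α=1/8) → [347/6, 1133/8, 613/6]
→ [58, 142, 102]


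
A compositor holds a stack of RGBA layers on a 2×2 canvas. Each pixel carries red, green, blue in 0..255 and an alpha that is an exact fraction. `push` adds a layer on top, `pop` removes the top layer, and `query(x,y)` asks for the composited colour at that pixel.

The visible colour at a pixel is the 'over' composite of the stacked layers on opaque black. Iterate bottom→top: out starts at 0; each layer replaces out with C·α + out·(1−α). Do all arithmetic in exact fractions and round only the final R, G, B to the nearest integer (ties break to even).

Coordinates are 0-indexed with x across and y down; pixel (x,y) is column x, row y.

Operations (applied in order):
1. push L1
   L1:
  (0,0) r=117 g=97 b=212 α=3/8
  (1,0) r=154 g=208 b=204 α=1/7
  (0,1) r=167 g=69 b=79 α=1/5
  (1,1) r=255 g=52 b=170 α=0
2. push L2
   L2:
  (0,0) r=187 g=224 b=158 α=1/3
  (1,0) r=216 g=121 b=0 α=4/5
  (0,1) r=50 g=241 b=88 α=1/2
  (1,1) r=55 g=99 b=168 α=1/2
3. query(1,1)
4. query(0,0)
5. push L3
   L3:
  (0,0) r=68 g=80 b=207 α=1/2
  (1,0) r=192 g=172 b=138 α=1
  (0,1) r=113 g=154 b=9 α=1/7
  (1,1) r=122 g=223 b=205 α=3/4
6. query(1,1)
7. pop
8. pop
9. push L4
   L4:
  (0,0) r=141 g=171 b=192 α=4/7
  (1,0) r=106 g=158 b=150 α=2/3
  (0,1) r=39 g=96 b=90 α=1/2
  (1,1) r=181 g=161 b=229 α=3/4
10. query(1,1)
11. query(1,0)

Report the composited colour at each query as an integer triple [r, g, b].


query (1,1) [L1,L2] — begin 0,0,0
after L1 α=0: [0, 0, 0]
after L2 α=1/2: [55/2, 99/2, 84]
rounded: [28, 50, 84]

query (0,0) [L1,L2] — begin 0,0,0
after L1 α=3/8: [351/8, 291/8, 159/2]
after L2 α=1/3: [1099/12, 1187/12, 317/3]
→ [92, 99, 106]

query (1,1) [L1,L2,L3] — begin 0,0,0
after L1 α=0: [0, 0, 0]
after L2 α=1/2: [55/2, 99/2, 84]
after L3 α=3/4: [787/8, 1437/8, 699/4]
rounded: [98, 180, 175]

(1,1) stack=L1,L4; from [0,0,0]:
L1 α=0: [0, 0, 0]
L4 α=3/4: [543/4, 483/4, 687/4]
= [136, 121, 172]

query (1,0) [L1,L4] — begin 0,0,0
after L1 α=1/7: [22, 208/7, 204/7]
after L4 α=2/3: [78, 2420/21, 768/7]
→ [78, 115, 110]


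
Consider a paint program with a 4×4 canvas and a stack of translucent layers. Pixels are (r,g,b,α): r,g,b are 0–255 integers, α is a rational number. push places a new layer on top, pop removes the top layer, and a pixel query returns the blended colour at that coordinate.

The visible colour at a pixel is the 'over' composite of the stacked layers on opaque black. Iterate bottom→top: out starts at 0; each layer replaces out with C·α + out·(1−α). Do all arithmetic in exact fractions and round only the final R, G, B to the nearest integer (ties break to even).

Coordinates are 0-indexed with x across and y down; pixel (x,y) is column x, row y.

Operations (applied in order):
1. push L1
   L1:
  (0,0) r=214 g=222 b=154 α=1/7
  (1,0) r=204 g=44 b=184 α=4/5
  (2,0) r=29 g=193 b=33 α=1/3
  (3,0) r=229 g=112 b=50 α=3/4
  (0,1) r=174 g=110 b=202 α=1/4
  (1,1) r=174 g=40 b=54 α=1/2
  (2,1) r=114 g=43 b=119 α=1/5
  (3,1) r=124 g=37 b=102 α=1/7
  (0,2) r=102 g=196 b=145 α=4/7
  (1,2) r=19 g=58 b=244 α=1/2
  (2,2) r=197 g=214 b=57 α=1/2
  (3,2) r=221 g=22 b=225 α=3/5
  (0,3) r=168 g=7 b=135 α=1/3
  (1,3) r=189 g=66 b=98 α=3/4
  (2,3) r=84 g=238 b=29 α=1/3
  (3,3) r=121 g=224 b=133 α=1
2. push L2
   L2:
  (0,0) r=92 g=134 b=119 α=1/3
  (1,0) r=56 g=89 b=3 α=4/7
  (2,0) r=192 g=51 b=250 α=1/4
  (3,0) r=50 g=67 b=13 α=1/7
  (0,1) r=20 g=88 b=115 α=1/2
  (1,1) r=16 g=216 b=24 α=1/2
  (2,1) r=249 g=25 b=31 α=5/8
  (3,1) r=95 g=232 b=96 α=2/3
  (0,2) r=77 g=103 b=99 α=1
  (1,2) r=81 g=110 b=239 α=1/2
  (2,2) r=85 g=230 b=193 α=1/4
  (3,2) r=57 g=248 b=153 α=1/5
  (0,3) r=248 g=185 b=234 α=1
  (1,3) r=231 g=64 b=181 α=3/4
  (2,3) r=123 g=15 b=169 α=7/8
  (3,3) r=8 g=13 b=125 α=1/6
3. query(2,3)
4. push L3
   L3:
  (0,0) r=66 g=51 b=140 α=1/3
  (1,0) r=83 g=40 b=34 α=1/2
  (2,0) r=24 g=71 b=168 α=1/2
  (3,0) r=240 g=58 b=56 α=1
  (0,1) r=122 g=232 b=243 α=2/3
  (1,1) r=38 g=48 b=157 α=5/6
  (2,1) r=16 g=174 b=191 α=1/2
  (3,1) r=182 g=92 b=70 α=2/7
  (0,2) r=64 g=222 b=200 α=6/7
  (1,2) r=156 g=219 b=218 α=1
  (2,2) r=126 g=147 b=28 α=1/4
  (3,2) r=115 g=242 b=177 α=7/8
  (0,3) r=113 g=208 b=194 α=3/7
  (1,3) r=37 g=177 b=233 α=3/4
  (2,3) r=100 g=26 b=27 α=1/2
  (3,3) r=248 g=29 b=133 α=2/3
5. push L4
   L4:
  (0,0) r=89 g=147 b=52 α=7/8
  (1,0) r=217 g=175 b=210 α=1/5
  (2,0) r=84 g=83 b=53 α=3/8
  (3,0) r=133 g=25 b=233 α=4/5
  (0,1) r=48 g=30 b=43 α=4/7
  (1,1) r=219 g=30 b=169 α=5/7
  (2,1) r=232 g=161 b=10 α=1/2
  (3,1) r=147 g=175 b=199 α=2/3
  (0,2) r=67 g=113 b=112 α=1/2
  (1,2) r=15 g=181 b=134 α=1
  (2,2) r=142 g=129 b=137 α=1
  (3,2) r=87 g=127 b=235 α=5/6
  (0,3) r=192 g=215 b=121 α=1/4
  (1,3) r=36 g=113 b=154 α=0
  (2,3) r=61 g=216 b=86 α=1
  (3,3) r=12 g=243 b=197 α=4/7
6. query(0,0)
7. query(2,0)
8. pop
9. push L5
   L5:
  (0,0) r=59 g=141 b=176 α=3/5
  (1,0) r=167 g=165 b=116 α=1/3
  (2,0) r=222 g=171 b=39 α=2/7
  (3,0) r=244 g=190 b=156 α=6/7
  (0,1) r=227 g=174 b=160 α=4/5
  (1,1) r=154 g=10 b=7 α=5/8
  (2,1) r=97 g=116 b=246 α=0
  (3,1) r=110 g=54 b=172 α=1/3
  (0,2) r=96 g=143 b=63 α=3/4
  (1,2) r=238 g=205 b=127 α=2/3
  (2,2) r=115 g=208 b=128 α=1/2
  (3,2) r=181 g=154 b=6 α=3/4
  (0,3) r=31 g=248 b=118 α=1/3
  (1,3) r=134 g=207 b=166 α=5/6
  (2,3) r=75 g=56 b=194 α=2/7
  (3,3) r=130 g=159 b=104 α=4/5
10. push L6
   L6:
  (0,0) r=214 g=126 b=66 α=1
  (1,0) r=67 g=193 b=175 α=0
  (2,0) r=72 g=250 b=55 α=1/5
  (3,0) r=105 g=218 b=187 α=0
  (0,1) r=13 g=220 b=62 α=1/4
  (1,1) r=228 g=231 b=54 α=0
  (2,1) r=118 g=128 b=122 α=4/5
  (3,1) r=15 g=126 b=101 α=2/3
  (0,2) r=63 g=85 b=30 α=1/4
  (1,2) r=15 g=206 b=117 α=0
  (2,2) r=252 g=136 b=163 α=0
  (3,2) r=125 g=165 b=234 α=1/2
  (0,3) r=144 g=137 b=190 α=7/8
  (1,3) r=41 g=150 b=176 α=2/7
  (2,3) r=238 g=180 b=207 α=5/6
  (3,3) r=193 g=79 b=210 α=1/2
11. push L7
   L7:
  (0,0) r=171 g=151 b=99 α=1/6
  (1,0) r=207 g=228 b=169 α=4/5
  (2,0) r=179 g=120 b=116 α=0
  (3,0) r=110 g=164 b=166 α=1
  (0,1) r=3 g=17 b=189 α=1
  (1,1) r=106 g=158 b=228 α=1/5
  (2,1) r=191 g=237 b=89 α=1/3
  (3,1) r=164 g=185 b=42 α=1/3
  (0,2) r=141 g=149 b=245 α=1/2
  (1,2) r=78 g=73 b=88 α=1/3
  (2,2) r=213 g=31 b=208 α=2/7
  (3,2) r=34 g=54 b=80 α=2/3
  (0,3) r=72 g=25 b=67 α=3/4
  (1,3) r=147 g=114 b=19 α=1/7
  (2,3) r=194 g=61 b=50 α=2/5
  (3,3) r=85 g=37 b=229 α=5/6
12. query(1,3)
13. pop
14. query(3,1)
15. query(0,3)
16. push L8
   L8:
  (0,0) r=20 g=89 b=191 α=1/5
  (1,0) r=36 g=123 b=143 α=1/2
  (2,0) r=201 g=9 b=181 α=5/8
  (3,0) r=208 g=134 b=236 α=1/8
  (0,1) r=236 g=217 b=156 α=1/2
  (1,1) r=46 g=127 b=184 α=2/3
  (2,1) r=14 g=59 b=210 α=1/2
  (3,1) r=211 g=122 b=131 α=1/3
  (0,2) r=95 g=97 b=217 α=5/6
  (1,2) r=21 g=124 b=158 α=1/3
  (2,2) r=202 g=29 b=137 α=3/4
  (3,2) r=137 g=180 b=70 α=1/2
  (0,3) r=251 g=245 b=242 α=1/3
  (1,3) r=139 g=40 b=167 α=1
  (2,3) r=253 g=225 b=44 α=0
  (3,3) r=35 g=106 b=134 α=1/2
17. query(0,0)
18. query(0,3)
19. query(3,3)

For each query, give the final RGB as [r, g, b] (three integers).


query (2,3) [L1,L2] — begin 0,0,0
L1 α=1/3: [28, 238/3, 29/3]
L2 α=7/8: [889/8, 553/24, 1789/12]
= [111, 23, 149]

at x=0,y=0 over L1,L2,L3,L4:
+L1 (α=1/7) → [214/7, 222/7, 22]
+L2 (α=1/3) → [1072/21, 1382/21, 163/3]
+L3 (α=1/3) → [3530/63, 3835/63, 746/9]
+L4 (α=7/8) → [42779/504, 34331/252, 2011/36]
rounded: [85, 136, 56]

(2,0) stack=L1,L2,L3,L4; from [0,0,0]:
after L1 α=1/3: [29/3, 193/3, 11]
after L2 α=1/4: [221/4, 61, 283/4]
after L3 α=1/2: [317/8, 66, 955/8]
after L4 α=3/8: [3601/64, 579/8, 6047/64]
= [56, 72, 94]

at x=1,y=3 over L1,L2,L3,L5,L6,L7:
after L1 α=3/4: [567/4, 99/2, 147/2]
after L2 α=3/4: [3339/16, 483/8, 1233/8]
after L3 α=3/4: [5115/64, 4731/32, 6825/32]
after L5 α=5/6: [47995/384, 12617/64, 33385/192]
after L6 α=2/7: [271463/2688, 11755/64, 234509/1344]
after L7 α=1/7: [337319/3136, 5559/32, 238765/1568]
rounded: [108, 174, 152]

query (3,1) [L1,L2,L3,L5,L6] — begin 0,0,0
+L1 (α=1/7) → [124/7, 37/7, 102/7]
+L2 (α=2/3) → [1454/21, 1095/7, 482/7]
+L3 (α=2/7) → [14914/147, 6763/49, 3390/49]
+L5 (α=1/3) → [45998/441, 16172/147, 15208/147]
+L6 (α=2/3) → [59228/1323, 53216/441, 44902/441]
→ [45, 121, 102]

query (0,3) [L1,L2,L3,L5,L6] — begin 0,0,0
+L1 (α=1/3) → [56, 7/3, 45]
+L2 (α=1) → [248, 185, 234]
+L3 (α=3/7) → [1331/7, 1364/7, 1518/7]
+L5 (α=1/3) → [2879/21, 1488/7, 3862/21]
+L6 (α=7/8) → [24047/168, 8201/56, 3974/21]
= [143, 146, 189]

query (0,0) [L1,L2,L3,L5,L6,L8] — begin 0,0,0
+L1 (α=1/7) → [214/7, 222/7, 22]
+L2 (α=1/3) → [1072/21, 1382/21, 163/3]
+L3 (α=1/3) → [3530/63, 3835/63, 746/9]
+L5 (α=3/5) → [18211/315, 34319/315, 6244/45]
+L6 (α=1) → [214, 126, 66]
+L8 (α=1/5) → [876/5, 593/5, 91]
= [175, 119, 91]

at x=0,y=3 over L1,L2,L3,L5,L6,L8:
after L1 α=1/3: [56, 7/3, 45]
after L2 α=1: [248, 185, 234]
after L3 α=3/7: [1331/7, 1364/7, 1518/7]
after L5 α=1/3: [2879/21, 1488/7, 3862/21]
after L6 α=7/8: [24047/168, 8201/56, 3974/21]
after L8 α=1/3: [45131/252, 15061/84, 13030/63]
= [179, 179, 207]

(3,3) stack=L1,L2,L3,L5,L6,L8; from [0,0,0]:
after L1 α=1: [121, 224, 133]
after L2 α=1/6: [613/6, 1133/6, 395/3]
after L3 α=2/3: [3589/18, 1481/18, 1193/9]
after L5 α=4/5: [12949/90, 12929/90, 4937/45]
after L6 α=1/2: [30319/180, 20039/180, 14387/90]
after L8 α=1/2: [36619/360, 39119/360, 26447/180]
= [102, 109, 147]


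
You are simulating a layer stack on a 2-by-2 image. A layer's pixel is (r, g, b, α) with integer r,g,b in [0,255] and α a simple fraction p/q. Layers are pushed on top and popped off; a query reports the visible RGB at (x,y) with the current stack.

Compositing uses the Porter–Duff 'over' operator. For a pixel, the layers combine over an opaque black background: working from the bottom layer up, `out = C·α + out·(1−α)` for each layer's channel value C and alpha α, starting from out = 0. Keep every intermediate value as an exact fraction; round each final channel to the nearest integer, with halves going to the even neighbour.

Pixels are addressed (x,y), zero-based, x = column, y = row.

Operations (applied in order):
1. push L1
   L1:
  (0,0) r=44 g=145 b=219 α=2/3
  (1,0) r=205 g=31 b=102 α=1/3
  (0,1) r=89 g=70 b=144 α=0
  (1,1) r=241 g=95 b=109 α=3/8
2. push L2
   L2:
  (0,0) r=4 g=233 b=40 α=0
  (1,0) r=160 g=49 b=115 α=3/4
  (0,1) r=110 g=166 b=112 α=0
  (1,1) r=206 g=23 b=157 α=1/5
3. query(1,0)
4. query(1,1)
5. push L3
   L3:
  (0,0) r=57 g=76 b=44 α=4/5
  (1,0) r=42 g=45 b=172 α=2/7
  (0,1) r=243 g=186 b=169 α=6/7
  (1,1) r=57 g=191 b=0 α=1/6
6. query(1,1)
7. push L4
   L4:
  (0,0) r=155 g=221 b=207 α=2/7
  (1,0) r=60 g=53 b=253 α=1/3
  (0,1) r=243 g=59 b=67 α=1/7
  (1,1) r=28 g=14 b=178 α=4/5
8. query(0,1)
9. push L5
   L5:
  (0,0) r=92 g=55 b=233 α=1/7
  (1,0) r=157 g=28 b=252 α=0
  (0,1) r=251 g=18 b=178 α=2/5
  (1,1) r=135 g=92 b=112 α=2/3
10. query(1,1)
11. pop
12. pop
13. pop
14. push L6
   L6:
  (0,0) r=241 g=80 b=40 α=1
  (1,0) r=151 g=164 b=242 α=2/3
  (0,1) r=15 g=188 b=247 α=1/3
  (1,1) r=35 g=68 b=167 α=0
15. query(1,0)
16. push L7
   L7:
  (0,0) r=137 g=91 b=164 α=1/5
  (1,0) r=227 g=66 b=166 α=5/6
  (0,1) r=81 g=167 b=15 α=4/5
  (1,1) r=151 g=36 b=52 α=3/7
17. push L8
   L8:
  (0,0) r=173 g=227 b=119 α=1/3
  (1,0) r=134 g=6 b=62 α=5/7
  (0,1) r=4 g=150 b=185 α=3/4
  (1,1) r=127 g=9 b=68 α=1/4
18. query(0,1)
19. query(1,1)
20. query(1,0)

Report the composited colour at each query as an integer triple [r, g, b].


(1,0) stack=L1,L2; from [0,0,0]:
L1 α=1/3: [205/3, 31/3, 34]
L2 α=3/4: [1645/12, 118/3, 379/4]
= [137, 39, 95]

(1,1) stack=L1,L2; from [0,0,0]:
after L1 α=3/8: [723/8, 285/8, 327/8]
after L2 α=1/5: [227/2, 331/10, 641/10]
= [114, 33, 64]

query (1,1) [L1,L2,L3] — begin 0,0,0
+L1 (α=3/8) → [723/8, 285/8, 327/8]
+L2 (α=1/5) → [227/2, 331/10, 641/10]
+L3 (α=1/6) → [1249/12, 713/12, 641/12]
rounded: [104, 59, 53]

query (0,1) [L1,L2,L3,L4] — begin 0,0,0
L1 α=0: [0, 0, 0]
L2 α=0: [0, 0, 0]
L3 α=6/7: [1458/7, 1116/7, 1014/7]
L4 α=1/7: [10449/49, 7109/49, 6553/49]
= [213, 145, 134]

(1,1) stack=L1,L2,L3,L4,L5; from [0,0,0]:
after L1 α=3/8: [723/8, 285/8, 327/8]
after L2 α=1/5: [227/2, 331/10, 641/10]
after L3 α=1/6: [1249/12, 713/12, 641/12]
after L4 α=4/5: [2593/60, 277/12, 1837/12]
after L5 α=2/3: [18793/180, 2485/36, 4525/36]
→ [104, 69, 126]

at x=1,y=0 over L1,L2,L6:
L1 α=1/3: [205/3, 31/3, 34]
L2 α=3/4: [1645/12, 118/3, 379/4]
L6 α=2/3: [5269/36, 1102/9, 2315/12]
= [146, 122, 193]

query (0,1) [L1,L2,L6,L7,L8] — begin 0,0,0
+L1 (α=0) → [0, 0, 0]
+L2 (α=0) → [0, 0, 0]
+L6 (α=1/3) → [5, 188/3, 247/3]
+L7 (α=4/5) → [329/5, 2192/15, 427/15]
+L8 (α=3/4) → [389/20, 4471/30, 2188/15]
= [19, 149, 146]

query (1,1) [L1,L2,L6,L7,L8] — begin 0,0,0
after L1 α=3/8: [723/8, 285/8, 327/8]
after L2 α=1/5: [227/2, 331/10, 641/10]
after L6 α=0: [227/2, 331/10, 641/10]
after L7 α=3/7: [907/7, 1202/35, 2062/35]
after L8 α=1/4: [1805/14, 3921/140, 4283/70]
→ [129, 28, 61]

(1,0) stack=L1,L2,L6,L7,L8; from [0,0,0]:
+L1 (α=1/3) → [205/3, 31/3, 34]
+L2 (α=3/4) → [1645/12, 118/3, 379/4]
+L6 (α=2/3) → [5269/36, 1102/9, 2315/12]
+L7 (α=5/6) → [46129/216, 2036/27, 12275/72]
+L8 (α=5/7) → [16927/108, 4882/189, 23435/252]
rounded: [157, 26, 93]


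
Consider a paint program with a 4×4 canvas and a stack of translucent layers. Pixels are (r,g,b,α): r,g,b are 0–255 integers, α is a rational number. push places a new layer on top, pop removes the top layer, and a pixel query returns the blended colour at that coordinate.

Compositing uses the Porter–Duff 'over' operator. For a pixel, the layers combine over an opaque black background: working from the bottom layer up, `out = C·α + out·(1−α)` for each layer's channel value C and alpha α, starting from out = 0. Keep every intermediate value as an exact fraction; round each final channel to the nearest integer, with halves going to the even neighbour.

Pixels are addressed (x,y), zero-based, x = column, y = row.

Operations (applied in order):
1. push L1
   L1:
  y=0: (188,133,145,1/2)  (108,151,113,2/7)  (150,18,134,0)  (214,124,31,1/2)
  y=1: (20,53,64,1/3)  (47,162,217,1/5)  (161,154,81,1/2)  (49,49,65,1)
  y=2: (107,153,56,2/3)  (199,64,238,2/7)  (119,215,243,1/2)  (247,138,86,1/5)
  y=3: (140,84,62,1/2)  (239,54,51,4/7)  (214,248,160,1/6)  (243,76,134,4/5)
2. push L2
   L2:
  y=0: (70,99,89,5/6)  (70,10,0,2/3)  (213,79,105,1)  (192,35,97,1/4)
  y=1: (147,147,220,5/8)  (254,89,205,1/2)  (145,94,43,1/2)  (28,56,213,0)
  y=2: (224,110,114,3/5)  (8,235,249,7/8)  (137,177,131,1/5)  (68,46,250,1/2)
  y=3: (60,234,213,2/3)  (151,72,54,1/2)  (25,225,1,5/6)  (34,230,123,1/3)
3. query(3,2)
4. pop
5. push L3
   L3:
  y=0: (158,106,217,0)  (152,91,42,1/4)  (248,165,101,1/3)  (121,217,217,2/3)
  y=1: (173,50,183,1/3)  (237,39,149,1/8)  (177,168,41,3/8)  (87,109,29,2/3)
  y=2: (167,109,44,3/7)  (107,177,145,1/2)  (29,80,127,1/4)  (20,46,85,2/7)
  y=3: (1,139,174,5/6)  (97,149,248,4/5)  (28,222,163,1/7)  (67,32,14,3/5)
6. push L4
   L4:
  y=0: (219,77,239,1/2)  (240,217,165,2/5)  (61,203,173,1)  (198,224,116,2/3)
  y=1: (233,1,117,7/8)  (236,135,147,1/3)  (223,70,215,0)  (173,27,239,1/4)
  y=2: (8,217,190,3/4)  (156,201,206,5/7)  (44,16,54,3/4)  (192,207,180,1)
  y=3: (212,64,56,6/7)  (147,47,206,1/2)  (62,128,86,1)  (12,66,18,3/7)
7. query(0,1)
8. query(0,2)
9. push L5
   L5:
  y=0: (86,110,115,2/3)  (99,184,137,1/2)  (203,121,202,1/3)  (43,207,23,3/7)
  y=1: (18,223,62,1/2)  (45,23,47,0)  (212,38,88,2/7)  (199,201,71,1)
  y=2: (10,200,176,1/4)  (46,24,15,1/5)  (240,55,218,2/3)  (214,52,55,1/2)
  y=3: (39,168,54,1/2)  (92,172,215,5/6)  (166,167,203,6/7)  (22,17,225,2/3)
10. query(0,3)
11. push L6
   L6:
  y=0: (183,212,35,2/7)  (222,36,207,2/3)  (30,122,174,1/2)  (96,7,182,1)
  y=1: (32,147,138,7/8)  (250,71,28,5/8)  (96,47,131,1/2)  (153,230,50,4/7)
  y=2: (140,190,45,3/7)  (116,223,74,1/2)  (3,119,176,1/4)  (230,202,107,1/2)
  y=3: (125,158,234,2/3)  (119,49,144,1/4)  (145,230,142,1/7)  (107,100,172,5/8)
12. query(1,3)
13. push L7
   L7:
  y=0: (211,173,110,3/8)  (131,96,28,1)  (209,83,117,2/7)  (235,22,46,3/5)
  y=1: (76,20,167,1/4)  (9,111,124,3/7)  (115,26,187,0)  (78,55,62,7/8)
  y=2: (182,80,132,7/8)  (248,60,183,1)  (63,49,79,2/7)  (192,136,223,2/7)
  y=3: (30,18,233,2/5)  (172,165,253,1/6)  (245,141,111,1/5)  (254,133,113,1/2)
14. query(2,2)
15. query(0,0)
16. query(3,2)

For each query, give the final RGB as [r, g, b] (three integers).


query (3,2) [L1,L2] — begin 0,0,0
L1 α=1/5: [247/5, 138/5, 86/5]
L2 α=1/2: [587/10, 184/5, 668/5]
→ [59, 37, 134]

query (0,1) [L1,L3,L4] — begin 0,0,0
L1 α=1/3: [20/3, 53/3, 64/3]
L3 α=1/3: [559/9, 256/9, 677/9]
L4 α=7/8: [7619/36, 319/72, 1006/9]
= [212, 4, 112]

(0,2) stack=L1,L3,L4; from [0,0,0]:
L1 α=2/3: [214/3, 102, 112/3]
L3 α=3/7: [337/3, 105, 844/21]
L4 α=3/4: [409/12, 189, 6407/42]
rounded: [34, 189, 153]

at x=0,y=3 over L1,L3,L4,L5:
after L1 α=1/2: [70, 42, 31]
after L3 α=5/6: [25/2, 737/6, 901/6]
after L4 α=6/7: [367/2, 3041/42, 2917/42]
after L5 α=1/2: [445/4, 10097/84, 5185/84]
= [111, 120, 62]

(1,3) stack=L1,L3,L4,L5,L6; from [0,0,0]:
+L1 (α=4/7) → [956/7, 216/7, 204/7]
+L3 (α=4/5) → [3672/35, 4388/35, 7148/35]
+L4 (α=1/2) → [8817/70, 6033/70, 7179/35]
+L5 (α=5/6) → [41017/420, 66233/420, 22402/105]
+L6 (α=1/4) → [57677/560, 73093/560, 13721/70]
→ [103, 131, 196]

(2,2) stack=L1,L3,L4,L5,L6,L7; from [0,0,0]:
after L1 α=1/2: [119/2, 215/2, 243/2]
after L3 α=1/4: [415/8, 805/8, 983/8]
after L4 α=3/4: [1471/32, 1189/32, 2279/32]
after L5 α=2/3: [16831/96, 4709/96, 16231/96]
after L6 α=1/4: [16927/128, 8517/128, 21863/128]
after L7 α=2/7: [100763/896, 55129/896, 129539/896]
= [112, 62, 145]

(0,0) stack=L1,L3,L4,L5,L6,L7; from [0,0,0]:
after L1 α=1/2: [94, 133/2, 145/2]
after L3 α=0: [94, 133/2, 145/2]
after L4 α=1/2: [313/2, 287/4, 623/4]
after L5 α=2/3: [219/2, 389/4, 1543/12]
after L6 α=2/7: [261/2, 3641/28, 8555/84]
after L7 α=3/8: [2571/16, 32737/224, 70495/672]
= [161, 146, 105]

query (3,2) [L1,L3,L4,L5,L6,L7] — begin 0,0,0
L1 α=1/5: [247/5, 138/5, 86/5]
L3 α=2/7: [41, 230/7, 256/7]
L4 α=1: [192, 207, 180]
L5 α=1/2: [203, 259/2, 235/2]
L6 α=1/2: [433/2, 663/4, 449/4]
L7 α=2/7: [419/2, 629/4, 4029/28]
rounded: [210, 157, 144]
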